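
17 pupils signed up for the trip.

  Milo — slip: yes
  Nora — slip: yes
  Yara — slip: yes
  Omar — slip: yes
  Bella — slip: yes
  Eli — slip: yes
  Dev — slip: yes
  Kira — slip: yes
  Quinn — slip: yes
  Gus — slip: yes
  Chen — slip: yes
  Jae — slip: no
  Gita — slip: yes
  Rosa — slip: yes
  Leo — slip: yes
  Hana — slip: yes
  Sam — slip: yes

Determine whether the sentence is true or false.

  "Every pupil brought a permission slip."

False

'Every pupil brought a permission slip' holds iff A ⊆ B, i.e. every element of A is in B (|A ∖ B| = 0).
|A| = 17, |A ∩ B| = 16, |A ∖ B| = 1.
So the statement is false.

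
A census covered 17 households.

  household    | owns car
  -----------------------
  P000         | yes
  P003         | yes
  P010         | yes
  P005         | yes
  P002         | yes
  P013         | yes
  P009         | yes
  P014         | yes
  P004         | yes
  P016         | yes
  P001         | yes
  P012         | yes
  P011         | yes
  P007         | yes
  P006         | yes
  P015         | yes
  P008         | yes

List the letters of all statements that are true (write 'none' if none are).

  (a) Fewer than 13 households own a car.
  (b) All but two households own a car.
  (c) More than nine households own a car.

|A| = 17, |A ∩ B| = 17, |A ∖ B| = 0.
(a) |A ∩ B| < 13: fails.
(b) |A ∖ B| = 2: fails.
(c) |A ∩ B| > 9: holds.

(c)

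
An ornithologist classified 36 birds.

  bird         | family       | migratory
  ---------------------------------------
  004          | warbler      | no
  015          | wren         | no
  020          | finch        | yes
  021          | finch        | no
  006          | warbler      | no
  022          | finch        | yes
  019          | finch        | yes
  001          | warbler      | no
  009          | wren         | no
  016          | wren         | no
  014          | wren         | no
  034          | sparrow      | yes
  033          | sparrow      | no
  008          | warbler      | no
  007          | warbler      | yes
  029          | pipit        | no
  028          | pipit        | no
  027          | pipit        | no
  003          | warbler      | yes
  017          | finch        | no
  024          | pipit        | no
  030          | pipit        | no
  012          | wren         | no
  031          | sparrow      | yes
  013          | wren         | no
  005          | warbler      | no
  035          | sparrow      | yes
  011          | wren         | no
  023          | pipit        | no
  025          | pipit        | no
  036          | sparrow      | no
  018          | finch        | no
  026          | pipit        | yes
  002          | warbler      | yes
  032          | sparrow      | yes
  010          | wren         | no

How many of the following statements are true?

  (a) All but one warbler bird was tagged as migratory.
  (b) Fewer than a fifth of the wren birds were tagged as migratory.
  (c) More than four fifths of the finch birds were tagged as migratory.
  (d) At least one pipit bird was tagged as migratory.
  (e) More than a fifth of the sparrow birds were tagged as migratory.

3

(a) warbler: |A| = 8, |A ∩ B| = 3; needs |A ∖ B| = 1 — false.
(b) wren: |A| = 8, |A ∩ B| = 0; needs |A ∩ B| / |A| < 1/5 — true.
(c) finch: |A| = 6, |A ∩ B| = 3; needs |A ∩ B| / |A| > 4/5 — false.
(d) pipit: |A| = 8, |A ∩ B| = 1; needs A ∩ B ≠ ∅ (|A ∩ B| ≥ 1) — true.
(e) sparrow: |A| = 6, |A ∩ B| = 4; needs |A ∩ B| / |A| > 1/5 — true.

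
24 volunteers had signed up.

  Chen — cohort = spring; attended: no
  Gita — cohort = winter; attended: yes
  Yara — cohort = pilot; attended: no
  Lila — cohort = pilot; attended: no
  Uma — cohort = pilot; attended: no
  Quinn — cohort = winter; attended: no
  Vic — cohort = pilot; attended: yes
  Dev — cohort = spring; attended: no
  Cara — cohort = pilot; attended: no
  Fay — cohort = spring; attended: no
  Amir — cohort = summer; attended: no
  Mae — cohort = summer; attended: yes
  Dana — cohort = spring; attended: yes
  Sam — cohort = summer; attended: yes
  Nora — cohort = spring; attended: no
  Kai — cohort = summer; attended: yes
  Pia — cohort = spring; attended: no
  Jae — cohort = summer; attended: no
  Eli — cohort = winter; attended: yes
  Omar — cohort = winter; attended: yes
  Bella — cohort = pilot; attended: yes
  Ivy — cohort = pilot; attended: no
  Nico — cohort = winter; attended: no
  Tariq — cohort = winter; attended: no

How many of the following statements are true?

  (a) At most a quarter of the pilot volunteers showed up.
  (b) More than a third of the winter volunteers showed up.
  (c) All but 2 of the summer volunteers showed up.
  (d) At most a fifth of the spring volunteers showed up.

3

(a) pilot: |A| = 7, |A ∩ B| = 2; needs |A ∩ B| / |A| ≤ 1/4 — false.
(b) winter: |A| = 6, |A ∩ B| = 3; needs |A ∩ B| / |A| > 1/3 — true.
(c) summer: |A| = 5, |A ∩ B| = 3; needs |A ∖ B| = 2 — true.
(d) spring: |A| = 6, |A ∩ B| = 1; needs |A ∩ B| / |A| ≤ 1/5 — true.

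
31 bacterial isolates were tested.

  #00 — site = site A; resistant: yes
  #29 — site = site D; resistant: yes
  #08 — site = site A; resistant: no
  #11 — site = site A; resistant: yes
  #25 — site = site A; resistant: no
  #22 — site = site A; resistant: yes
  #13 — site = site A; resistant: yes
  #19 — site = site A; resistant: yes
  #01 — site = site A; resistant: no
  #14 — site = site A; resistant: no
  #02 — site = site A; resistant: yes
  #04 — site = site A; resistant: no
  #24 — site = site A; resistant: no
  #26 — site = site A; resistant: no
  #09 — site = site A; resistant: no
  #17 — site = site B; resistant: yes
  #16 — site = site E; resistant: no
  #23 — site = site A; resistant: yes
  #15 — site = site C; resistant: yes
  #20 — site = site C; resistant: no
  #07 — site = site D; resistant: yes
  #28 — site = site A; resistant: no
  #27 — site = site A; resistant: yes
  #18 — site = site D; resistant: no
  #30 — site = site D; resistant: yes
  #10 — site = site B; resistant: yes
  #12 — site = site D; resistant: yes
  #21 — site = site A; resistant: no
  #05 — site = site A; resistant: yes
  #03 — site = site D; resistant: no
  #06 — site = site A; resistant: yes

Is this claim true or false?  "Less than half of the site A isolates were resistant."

False

The determiner here denotes the relation: |A ∩ B| < |A ∖ B|.
|A| = 20, |A ∩ B| = 10, |A ∖ B| = 10.
10 = 10, so the statement is false.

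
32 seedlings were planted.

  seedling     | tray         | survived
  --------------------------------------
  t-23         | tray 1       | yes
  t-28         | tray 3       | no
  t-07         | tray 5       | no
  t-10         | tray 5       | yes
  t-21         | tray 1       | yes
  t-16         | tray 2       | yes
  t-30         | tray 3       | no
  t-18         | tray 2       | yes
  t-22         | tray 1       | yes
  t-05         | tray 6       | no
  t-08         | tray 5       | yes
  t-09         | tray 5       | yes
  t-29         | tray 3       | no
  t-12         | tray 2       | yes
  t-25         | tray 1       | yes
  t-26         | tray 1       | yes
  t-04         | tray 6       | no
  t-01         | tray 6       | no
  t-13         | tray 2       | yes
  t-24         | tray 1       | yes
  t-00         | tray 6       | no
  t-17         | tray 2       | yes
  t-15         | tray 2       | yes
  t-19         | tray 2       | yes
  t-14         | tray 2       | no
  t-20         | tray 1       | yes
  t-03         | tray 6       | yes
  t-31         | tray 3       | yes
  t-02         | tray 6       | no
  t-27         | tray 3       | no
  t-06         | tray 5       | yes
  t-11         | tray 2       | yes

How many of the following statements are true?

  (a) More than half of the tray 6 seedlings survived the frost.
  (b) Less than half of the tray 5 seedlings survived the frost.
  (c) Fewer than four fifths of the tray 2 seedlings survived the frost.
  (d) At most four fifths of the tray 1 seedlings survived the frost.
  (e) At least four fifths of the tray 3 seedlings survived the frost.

0

(a) tray 6: |A| = 6, |A ∩ B| = 1; needs |A ∩ B| > |A ∖ B| — false.
(b) tray 5: |A| = 5, |A ∩ B| = 4; needs |A ∩ B| < |A ∖ B| — false.
(c) tray 2: |A| = 9, |A ∩ B| = 8; needs |A ∩ B| / |A| < 4/5 — false.
(d) tray 1: |A| = 7, |A ∩ B| = 7; needs |A ∩ B| / |A| ≤ 4/5 — false.
(e) tray 3: |A| = 5, |A ∩ B| = 1; needs |A ∩ B| / |A| ≥ 4/5 — false.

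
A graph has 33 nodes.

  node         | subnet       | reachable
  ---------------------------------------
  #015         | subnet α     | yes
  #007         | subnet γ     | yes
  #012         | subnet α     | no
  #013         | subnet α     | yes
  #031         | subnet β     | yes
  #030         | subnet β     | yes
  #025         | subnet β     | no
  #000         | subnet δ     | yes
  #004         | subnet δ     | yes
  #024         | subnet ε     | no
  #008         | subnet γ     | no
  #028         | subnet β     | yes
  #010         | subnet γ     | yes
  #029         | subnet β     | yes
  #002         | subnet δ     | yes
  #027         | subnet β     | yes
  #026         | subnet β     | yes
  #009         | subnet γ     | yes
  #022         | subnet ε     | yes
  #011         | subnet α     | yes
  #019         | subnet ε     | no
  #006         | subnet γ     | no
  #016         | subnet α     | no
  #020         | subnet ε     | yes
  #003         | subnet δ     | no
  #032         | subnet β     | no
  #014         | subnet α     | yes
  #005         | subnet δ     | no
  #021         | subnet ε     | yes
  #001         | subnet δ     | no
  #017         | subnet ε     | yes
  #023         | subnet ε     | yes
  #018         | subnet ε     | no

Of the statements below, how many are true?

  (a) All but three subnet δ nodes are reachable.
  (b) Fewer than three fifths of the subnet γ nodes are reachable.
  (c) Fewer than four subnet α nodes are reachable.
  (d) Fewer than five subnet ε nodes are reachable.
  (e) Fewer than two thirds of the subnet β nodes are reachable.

(a) subnet δ: |A| = 6, |A ∩ B| = 3; needs |A ∖ B| = 3 — true.
(b) subnet γ: |A| = 5, |A ∩ B| = 3; needs |A ∩ B| / |A| < 3/5 — false.
(c) subnet α: |A| = 6, |A ∩ B| = 4; needs |A ∩ B| < 4 — false.
(d) subnet ε: |A| = 8, |A ∩ B| = 5; needs |A ∩ B| < 5 — false.
(e) subnet β: |A| = 8, |A ∩ B| = 6; needs |A ∩ B| / |A| < 2/3 — false.

1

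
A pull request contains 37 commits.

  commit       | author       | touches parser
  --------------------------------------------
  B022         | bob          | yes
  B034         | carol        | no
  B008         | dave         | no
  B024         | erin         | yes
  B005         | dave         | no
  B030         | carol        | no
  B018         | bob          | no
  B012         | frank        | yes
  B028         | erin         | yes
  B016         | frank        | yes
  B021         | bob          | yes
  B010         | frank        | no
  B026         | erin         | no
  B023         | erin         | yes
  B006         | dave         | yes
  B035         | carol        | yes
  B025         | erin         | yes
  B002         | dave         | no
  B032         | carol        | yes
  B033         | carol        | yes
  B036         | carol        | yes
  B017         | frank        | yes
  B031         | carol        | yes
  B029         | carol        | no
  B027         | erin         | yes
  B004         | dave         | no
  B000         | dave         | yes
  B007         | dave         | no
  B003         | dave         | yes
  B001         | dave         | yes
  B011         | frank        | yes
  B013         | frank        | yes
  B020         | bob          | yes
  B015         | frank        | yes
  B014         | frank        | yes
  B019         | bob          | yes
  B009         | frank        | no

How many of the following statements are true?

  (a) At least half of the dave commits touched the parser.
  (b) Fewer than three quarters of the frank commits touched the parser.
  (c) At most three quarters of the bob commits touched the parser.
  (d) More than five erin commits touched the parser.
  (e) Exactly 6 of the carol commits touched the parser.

(a) dave: |A| = 9, |A ∩ B| = 4; needs |A ∩ B| ≥ |A ∖ B| — false.
(b) frank: |A| = 9, |A ∩ B| = 7; needs |A ∩ B| / |A| < 3/4 — false.
(c) bob: |A| = 5, |A ∩ B| = 4; needs |A ∩ B| / |A| ≤ 3/4 — false.
(d) erin: |A| = 6, |A ∩ B| = 5; needs |A ∩ B| > 5 — false.
(e) carol: |A| = 8, |A ∩ B| = 5; needs |A ∩ B| = 6 — false.

0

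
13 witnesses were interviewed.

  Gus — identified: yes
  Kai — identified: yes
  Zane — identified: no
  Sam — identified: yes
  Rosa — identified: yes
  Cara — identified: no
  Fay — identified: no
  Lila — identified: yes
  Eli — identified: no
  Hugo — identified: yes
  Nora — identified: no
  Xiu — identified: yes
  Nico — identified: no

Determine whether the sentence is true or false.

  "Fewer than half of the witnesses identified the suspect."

False

Truth condition: |A ∩ B| < |A ∖ B|.
A (the restrictor) = {Gus, Kai, Zane, Sam, Rosa, Cara, Fay, Lila, Eli, Hugo, Nora, Xiu, Nico}, |A| = 13.
A ∩ B = {Gus, Kai, Sam, Rosa, Lila, Hugo, Xiu}, so |A ∩ B| = 7.
A ∖ B = {Zane, Cara, Fay, Eli, Nora, Nico}, so |A ∖ B| = 6.
7 > 6, so the statement is false.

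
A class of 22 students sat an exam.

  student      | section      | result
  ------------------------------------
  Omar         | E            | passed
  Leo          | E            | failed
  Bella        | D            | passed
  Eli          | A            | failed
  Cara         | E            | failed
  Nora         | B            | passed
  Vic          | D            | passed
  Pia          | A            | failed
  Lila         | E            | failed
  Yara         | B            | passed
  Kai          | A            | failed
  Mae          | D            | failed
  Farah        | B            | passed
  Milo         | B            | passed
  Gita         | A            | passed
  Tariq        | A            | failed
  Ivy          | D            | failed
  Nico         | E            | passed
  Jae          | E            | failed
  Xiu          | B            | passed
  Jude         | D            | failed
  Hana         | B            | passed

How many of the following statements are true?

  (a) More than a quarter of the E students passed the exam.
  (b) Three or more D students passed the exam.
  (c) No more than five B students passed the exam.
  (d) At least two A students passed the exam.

(a) E: |A| = 6, |A ∩ B| = 2; needs |A ∩ B| / |A| > 1/4 — true.
(b) D: |A| = 5, |A ∩ B| = 2; needs |A ∩ B| ≥ 3 — false.
(c) B: |A| = 6, |A ∩ B| = 6; needs |A ∩ B| ≤ 5 — false.
(d) A: |A| = 5, |A ∩ B| = 1; needs |A ∩ B| ≥ 2 — false.

1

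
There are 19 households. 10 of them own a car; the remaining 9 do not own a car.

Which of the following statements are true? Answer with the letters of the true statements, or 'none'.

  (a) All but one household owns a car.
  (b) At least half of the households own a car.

(b)

|A| = 19, |A ∩ B| = 10, |A ∖ B| = 9.
(a) |A ∖ B| = 1: fails.
(b) |A ∩ B| ≥ |A ∖ B|: holds.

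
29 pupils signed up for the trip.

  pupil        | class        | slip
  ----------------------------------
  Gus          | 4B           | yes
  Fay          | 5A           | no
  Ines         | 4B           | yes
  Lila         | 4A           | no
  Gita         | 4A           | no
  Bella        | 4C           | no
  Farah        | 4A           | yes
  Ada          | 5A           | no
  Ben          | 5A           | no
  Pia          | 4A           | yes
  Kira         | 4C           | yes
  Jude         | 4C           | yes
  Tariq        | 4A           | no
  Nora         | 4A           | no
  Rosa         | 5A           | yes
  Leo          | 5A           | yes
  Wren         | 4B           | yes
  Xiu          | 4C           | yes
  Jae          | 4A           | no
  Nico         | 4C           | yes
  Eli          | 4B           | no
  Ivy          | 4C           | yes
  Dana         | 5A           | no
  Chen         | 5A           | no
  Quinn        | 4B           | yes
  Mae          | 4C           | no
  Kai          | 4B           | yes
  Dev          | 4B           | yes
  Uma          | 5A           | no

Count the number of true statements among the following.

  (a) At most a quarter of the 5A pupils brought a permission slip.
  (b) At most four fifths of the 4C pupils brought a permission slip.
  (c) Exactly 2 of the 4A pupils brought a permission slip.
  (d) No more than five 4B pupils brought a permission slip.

3

(a) 5A: |A| = 8, |A ∩ B| = 2; needs |A ∩ B| / |A| ≤ 1/4 — true.
(b) 4C: |A| = 7, |A ∩ B| = 5; needs |A ∩ B| / |A| ≤ 4/5 — true.
(c) 4A: |A| = 7, |A ∩ B| = 2; needs |A ∩ B| = 2 — true.
(d) 4B: |A| = 7, |A ∩ B| = 6; needs |A ∩ B| ≤ 5 — false.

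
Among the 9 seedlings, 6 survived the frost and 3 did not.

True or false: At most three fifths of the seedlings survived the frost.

The determiner here denotes the relation: |A ∩ B| / |A| ≤ 3/5.
|A| = 9, |A ∩ B| = 6, |A ∖ B| = 3.
|A ∩ B|/|A| = 6/9, so the statement is false.

False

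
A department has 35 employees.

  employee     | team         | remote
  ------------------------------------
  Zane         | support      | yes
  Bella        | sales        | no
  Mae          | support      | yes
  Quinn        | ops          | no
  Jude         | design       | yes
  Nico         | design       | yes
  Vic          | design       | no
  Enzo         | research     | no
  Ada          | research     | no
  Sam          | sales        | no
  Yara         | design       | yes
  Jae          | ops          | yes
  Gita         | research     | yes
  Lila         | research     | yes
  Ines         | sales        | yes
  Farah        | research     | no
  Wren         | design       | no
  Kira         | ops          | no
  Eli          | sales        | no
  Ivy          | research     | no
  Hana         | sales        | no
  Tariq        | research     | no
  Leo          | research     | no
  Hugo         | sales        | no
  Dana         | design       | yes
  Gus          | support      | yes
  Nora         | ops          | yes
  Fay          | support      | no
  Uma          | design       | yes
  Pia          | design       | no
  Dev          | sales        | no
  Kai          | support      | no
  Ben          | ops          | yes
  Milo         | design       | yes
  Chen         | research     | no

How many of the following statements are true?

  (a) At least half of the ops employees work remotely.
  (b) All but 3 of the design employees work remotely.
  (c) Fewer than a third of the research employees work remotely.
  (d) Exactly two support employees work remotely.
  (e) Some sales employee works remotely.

4

(a) ops: |A| = 5, |A ∩ B| = 3; needs |A ∩ B| ≥ |A ∖ B| — true.
(b) design: |A| = 9, |A ∩ B| = 6; needs |A ∖ B| = 3 — true.
(c) research: |A| = 9, |A ∩ B| = 2; needs |A ∩ B| / |A| < 1/3 — true.
(d) support: |A| = 5, |A ∩ B| = 3; needs |A ∩ B| = 2 — false.
(e) sales: |A| = 7, |A ∩ B| = 1; needs A ∩ B ≠ ∅ (|A ∩ B| ≥ 1) — true.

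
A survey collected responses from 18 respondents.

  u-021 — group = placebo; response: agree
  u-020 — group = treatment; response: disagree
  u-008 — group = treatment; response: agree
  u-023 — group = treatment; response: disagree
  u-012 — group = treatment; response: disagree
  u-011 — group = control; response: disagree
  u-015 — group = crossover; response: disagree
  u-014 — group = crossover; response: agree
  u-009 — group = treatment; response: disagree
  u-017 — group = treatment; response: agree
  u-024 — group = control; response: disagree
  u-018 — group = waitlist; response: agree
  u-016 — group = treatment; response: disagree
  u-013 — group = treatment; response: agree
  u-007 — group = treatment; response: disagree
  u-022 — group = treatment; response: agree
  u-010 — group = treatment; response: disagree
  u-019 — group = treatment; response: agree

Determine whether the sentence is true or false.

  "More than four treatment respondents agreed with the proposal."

'More than four treatment respondents agreed with the proposal' holds iff |A ∩ B| > 4.
A (the restrictor) = {u-020, u-008, u-023, u-012, u-009, u-017, u-016, u-013, u-007, u-022, u-010, u-019}, |A| = 12.
A ∩ B = {u-008, u-017, u-013, u-022, u-019}, so |A ∩ B| = 5.
|A ∩ B| = 5, so the statement is true.

True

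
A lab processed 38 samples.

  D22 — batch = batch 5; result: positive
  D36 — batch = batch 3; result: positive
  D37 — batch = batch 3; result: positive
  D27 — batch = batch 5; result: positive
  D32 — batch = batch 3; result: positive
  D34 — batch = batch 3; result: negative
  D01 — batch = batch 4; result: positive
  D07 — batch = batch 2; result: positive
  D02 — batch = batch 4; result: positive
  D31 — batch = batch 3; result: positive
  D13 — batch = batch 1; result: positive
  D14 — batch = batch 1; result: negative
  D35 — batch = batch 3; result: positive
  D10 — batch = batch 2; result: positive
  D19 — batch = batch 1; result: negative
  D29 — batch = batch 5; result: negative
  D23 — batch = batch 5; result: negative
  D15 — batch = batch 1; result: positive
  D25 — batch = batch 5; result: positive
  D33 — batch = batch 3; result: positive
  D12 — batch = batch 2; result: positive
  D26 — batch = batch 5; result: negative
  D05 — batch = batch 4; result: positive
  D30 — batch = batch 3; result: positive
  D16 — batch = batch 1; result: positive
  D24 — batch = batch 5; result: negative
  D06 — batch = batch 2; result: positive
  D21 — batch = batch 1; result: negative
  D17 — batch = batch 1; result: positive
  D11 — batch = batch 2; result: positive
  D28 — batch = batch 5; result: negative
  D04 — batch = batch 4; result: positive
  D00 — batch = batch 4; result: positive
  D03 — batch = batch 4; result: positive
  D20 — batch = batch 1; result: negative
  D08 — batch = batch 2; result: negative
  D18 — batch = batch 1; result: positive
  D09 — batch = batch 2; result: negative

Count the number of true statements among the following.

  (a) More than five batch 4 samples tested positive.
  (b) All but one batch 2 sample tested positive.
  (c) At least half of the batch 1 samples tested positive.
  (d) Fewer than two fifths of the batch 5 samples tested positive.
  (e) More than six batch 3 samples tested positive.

(a) batch 4: |A| = 6, |A ∩ B| = 6; needs |A ∩ B| > 5 — true.
(b) batch 2: |A| = 7, |A ∩ B| = 5; needs |A ∖ B| = 1 — false.
(c) batch 1: |A| = 9, |A ∩ B| = 5; needs |A ∩ B| ≥ |A ∖ B| — true.
(d) batch 5: |A| = 8, |A ∩ B| = 3; needs |A ∩ B| / |A| < 2/5 — true.
(e) batch 3: |A| = 8, |A ∩ B| = 7; needs |A ∩ B| > 6 — true.

4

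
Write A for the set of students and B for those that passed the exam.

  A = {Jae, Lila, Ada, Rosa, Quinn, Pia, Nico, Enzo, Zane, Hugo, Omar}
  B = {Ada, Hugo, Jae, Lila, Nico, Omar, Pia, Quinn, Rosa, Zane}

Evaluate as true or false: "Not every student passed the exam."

'Not every student passed the exam' holds iff A ⊄ B (|A ∖ B| ≥ 1).
A (the restrictor) = {Jae, Lila, Ada, Rosa, Quinn, Pia, Nico, Enzo, Zane, Hugo, Omar}, |A| = 11.
A ∖ B = {Enzo}, so |A ∖ B| = 1.
So the statement is true.

True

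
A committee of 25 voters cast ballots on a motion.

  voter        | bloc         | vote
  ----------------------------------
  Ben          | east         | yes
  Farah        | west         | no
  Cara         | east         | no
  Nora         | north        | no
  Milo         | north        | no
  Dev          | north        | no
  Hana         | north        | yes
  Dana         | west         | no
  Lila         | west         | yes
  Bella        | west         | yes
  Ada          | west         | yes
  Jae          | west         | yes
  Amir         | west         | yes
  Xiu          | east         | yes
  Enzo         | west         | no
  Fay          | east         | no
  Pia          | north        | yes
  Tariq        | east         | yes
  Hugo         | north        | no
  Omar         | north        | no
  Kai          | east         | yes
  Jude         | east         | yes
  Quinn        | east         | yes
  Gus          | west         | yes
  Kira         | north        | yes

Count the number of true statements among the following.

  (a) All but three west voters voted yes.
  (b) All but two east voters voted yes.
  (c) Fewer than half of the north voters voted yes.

3

(a) west: |A| = 9, |A ∩ B| = 6; needs |A ∖ B| = 3 — true.
(b) east: |A| = 8, |A ∩ B| = 6; needs |A ∖ B| = 2 — true.
(c) north: |A| = 8, |A ∩ B| = 3; needs |A ∩ B| < |A ∖ B| — true.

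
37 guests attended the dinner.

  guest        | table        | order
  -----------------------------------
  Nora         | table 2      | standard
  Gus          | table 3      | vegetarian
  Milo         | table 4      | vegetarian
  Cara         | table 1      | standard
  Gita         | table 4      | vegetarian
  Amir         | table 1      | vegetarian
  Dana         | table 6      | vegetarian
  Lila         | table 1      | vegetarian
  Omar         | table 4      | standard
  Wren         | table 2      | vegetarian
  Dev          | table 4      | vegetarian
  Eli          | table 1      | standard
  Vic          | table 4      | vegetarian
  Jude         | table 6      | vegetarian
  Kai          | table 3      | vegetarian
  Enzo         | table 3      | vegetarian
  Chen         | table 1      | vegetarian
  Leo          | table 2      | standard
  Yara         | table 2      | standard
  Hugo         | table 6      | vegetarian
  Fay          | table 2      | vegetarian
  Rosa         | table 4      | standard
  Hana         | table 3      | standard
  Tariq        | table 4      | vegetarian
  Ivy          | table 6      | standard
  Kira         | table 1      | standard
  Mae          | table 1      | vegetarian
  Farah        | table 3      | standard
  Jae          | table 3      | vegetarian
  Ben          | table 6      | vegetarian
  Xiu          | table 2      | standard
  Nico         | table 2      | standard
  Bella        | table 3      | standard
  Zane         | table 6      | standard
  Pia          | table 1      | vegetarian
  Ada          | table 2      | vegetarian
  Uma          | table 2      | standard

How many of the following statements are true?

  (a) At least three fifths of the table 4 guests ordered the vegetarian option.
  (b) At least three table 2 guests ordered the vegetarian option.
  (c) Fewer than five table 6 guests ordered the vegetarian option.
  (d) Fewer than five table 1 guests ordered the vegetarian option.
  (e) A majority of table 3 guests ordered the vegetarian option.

4

(a) table 4: |A| = 7, |A ∩ B| = 5; needs |A ∩ B| / |A| ≥ 3/5 — true.
(b) table 2: |A| = 9, |A ∩ B| = 3; needs |A ∩ B| ≥ 3 — true.
(c) table 6: |A| = 6, |A ∩ B| = 4; needs |A ∩ B| < 5 — true.
(d) table 1: |A| = 8, |A ∩ B| = 5; needs |A ∩ B| < 5 — false.
(e) table 3: |A| = 7, |A ∩ B| = 4; needs |A ∩ B| > |A ∖ B| — true.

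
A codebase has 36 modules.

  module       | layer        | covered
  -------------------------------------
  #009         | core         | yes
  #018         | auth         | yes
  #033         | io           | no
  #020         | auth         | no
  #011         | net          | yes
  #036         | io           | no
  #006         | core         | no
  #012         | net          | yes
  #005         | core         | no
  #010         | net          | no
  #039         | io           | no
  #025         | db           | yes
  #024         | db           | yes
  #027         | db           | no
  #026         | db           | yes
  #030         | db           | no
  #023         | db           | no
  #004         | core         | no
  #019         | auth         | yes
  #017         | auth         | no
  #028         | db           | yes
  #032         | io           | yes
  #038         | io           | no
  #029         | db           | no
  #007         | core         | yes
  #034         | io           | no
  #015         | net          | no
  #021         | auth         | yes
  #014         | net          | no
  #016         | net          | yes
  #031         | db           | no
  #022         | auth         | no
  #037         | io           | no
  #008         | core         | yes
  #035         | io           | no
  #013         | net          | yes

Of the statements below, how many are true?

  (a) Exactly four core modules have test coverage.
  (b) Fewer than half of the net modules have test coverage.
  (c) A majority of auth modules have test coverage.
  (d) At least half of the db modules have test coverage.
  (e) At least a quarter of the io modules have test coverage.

(a) core: |A| = 6, |A ∩ B| = 3; needs |A ∩ B| = 4 — false.
(b) net: |A| = 7, |A ∩ B| = 4; needs |A ∩ B| < |A ∖ B| — false.
(c) auth: |A| = 6, |A ∩ B| = 3; needs |A ∩ B| > |A ∖ B| — false.
(d) db: |A| = 9, |A ∩ B| = 4; needs |A ∩ B| ≥ |A ∖ B| — false.
(e) io: |A| = 8, |A ∩ B| = 1; needs |A ∩ B| / |A| ≥ 1/4 — false.

0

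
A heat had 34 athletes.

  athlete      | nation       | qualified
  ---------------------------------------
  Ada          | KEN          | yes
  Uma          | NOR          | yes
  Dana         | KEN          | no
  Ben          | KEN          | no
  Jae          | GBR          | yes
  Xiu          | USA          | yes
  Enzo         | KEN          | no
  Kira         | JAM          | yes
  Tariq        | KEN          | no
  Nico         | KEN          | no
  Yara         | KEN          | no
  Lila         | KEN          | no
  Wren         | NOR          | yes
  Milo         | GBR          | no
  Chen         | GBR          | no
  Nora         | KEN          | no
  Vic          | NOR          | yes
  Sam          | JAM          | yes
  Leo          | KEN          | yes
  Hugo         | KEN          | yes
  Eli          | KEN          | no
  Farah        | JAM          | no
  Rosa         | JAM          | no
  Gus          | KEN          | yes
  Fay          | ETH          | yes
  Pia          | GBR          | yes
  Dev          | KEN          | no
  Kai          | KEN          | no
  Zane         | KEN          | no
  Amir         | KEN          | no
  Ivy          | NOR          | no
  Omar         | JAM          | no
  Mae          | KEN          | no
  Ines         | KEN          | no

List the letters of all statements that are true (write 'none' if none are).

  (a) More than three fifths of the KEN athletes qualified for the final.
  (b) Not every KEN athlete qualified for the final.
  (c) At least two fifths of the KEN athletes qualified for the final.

(b)

|A| = 19, |A ∩ B| = 4, |A ∖ B| = 15.
(a) |A ∩ B| / |A| > 3/5: fails.
(b) A ⊄ B (|A ∖ B| ≥ 1): holds.
(c) |A ∩ B| / |A| ≥ 2/5: fails.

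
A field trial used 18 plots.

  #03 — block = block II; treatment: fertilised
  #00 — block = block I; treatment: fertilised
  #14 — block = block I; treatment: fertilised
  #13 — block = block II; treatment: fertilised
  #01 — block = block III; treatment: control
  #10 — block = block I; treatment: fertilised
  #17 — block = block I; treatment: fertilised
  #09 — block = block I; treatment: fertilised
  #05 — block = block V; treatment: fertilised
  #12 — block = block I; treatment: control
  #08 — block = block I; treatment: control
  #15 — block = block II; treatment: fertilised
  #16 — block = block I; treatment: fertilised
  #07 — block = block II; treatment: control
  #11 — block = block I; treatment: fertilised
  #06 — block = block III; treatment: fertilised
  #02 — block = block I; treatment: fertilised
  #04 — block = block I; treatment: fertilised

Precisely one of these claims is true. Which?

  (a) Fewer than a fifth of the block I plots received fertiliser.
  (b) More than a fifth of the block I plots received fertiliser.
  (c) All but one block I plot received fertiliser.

(b)

|A| = 11, |A ∩ B| = 9, |A ∖ B| = 2.
(a) requires |A ∩ B| / |A| < 1/5: false.
(b) requires |A ∩ B| / |A| > 1/5: true.
(c) requires |A ∖ B| = 1: false.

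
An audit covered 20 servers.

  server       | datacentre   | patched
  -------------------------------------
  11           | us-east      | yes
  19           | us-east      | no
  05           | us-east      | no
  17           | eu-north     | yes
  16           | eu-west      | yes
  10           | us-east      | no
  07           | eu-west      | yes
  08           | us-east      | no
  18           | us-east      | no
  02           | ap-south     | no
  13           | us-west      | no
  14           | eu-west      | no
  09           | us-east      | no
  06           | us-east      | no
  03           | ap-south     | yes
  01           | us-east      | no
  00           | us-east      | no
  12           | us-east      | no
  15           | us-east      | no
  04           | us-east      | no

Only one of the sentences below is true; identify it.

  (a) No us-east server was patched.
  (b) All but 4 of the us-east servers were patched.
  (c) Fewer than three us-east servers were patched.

(c)

|A| = 13, |A ∩ B| = 1, |A ∖ B| = 12.
(a) requires A ∩ B = ∅ (|A ∩ B| = 0): false.
(b) requires |A ∖ B| = 4: false.
(c) requires |A ∩ B| < 3: true.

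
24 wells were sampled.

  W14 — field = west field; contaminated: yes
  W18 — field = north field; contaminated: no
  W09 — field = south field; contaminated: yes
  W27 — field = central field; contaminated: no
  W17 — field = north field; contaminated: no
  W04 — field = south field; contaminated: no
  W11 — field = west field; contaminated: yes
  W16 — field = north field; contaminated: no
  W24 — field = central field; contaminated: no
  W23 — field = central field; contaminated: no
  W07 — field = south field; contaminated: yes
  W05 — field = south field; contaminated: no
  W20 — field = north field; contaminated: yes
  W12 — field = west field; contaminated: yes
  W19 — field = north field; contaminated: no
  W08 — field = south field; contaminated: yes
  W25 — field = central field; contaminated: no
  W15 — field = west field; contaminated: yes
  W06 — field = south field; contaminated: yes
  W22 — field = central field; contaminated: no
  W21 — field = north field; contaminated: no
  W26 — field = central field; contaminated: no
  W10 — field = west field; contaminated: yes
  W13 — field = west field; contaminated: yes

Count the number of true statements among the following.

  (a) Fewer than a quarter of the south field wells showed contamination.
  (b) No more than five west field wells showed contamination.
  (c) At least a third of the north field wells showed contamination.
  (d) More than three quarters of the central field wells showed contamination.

(a) south field: |A| = 6, |A ∩ B| = 4; needs |A ∩ B| / |A| < 1/4 — false.
(b) west field: |A| = 6, |A ∩ B| = 6; needs |A ∩ B| ≤ 5 — false.
(c) north field: |A| = 6, |A ∩ B| = 1; needs |A ∩ B| / |A| ≥ 1/3 — false.
(d) central field: |A| = 6, |A ∩ B| = 0; needs |A ∩ B| / |A| > 3/4 — false.

0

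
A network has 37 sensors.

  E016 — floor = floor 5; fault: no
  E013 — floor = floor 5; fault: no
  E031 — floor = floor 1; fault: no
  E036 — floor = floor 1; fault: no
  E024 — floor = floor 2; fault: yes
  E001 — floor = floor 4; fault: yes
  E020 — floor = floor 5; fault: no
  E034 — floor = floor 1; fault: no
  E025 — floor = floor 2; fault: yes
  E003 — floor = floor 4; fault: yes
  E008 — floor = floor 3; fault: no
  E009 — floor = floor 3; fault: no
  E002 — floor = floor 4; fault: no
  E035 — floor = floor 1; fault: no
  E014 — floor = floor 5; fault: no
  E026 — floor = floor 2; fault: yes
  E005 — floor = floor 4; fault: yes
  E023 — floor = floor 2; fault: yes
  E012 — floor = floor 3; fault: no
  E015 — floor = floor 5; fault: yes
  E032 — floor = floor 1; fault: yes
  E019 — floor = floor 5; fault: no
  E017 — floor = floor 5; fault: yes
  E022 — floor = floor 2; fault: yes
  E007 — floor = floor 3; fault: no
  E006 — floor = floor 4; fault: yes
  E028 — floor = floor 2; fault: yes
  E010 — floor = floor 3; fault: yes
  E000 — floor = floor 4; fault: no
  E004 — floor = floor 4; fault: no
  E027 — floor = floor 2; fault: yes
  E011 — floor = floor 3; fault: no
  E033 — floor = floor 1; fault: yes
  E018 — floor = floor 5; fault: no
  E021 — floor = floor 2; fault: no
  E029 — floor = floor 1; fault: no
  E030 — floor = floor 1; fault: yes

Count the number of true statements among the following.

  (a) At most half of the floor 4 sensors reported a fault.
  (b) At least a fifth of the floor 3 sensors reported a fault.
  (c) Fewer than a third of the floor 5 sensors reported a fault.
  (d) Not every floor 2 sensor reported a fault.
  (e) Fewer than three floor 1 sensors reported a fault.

(a) floor 4: |A| = 7, |A ∩ B| = 4; needs |A ∩ B| ≤ |A ∖ B| — false.
(b) floor 3: |A| = 6, |A ∩ B| = 1; needs |A ∩ B| / |A| ≥ 1/5 — false.
(c) floor 5: |A| = 8, |A ∩ B| = 2; needs |A ∩ B| / |A| < 1/3 — true.
(d) floor 2: |A| = 8, |A ∩ B| = 7; needs A ⊄ B (|A ∖ B| ≥ 1) — true.
(e) floor 1: |A| = 8, |A ∩ B| = 3; needs |A ∩ B| < 3 — false.

2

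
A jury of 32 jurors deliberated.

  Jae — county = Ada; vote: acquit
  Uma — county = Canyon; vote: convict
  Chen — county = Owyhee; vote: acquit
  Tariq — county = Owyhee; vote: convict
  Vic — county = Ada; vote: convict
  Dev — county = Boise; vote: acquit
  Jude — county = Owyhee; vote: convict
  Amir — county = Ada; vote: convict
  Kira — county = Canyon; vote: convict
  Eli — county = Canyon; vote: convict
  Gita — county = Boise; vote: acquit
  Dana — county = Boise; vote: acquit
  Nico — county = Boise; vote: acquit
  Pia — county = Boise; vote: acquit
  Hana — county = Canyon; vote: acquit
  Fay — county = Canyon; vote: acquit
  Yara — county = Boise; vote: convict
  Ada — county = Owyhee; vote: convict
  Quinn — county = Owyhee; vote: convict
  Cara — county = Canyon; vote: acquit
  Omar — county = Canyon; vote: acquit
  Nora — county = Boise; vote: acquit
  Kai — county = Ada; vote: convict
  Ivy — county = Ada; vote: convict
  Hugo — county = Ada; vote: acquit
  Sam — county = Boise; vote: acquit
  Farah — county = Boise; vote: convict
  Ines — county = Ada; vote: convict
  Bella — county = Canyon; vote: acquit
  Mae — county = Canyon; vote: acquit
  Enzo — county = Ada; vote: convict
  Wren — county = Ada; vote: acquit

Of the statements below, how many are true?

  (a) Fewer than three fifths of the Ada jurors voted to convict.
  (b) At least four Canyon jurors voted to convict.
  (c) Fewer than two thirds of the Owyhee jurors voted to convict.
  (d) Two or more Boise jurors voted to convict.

1

(a) Ada: |A| = 9, |A ∩ B| = 6; needs |A ∩ B| / |A| < 3/5 — false.
(b) Canyon: |A| = 9, |A ∩ B| = 3; needs |A ∩ B| ≥ 4 — false.
(c) Owyhee: |A| = 5, |A ∩ B| = 4; needs |A ∩ B| / |A| < 2/3 — false.
(d) Boise: |A| = 9, |A ∩ B| = 2; needs |A ∩ B| ≥ 2 — true.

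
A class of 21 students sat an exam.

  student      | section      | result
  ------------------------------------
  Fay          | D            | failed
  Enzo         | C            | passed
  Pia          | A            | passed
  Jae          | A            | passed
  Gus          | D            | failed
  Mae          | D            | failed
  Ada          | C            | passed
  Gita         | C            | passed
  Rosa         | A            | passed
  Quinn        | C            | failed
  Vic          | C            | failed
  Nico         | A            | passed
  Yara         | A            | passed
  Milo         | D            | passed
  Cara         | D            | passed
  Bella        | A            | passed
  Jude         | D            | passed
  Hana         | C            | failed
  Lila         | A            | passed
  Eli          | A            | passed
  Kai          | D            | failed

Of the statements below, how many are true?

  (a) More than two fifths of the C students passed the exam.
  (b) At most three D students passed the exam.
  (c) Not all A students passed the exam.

2

(a) C: |A| = 6, |A ∩ B| = 3; needs |A ∩ B| / |A| > 2/5 — true.
(b) D: |A| = 7, |A ∩ B| = 3; needs |A ∩ B| ≤ 3 — true.
(c) A: |A| = 8, |A ∩ B| = 8; needs A ⊄ B (|A ∖ B| ≥ 1) — false.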